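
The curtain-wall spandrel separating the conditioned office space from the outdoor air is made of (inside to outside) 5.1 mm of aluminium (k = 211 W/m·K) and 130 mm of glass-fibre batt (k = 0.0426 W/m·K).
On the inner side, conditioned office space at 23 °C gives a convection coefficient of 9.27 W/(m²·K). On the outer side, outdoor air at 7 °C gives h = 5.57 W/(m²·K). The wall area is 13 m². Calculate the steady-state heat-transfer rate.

Q ≈ 62.3 W

Treating each layer as a thermal resistance in series:
R_inner film = 1/(h_i·A) = 1/(9.27×13) = 0.008298 K/W
R_aluminium = L/(kA) = 0.0051/(211×13) = 1.859×10^-6 K/W
R_glass-fibre batt = L/(kA) = 0.13/(0.0426×13) = 0.2347 K/W
R_outer film = 1/(h_o·A) = 1/(5.57×13) = 0.01381 K/W
R_total = 0.2569 K/W
Q = ΔT / R_total = 16 / 0.2569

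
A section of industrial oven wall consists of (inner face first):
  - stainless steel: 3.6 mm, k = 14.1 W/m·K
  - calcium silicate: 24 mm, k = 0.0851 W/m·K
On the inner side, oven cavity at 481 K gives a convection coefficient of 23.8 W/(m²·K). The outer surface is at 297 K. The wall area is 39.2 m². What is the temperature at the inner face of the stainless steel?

T ≈ 457 K

Treating each layer as a thermal resistance in series:
R_inner film = 1/(h_i·A) = 1/(23.8×39.2) = 0.001072 K/W
R_stainless steel = L/(kA) = 0.0036/(14.1×39.2) = 6.513×10^-6 K/W
R_calcium silicate = L/(kA) = 0.024/(0.0851×39.2) = 0.007194 K/W
R_total = 0.008273 K/W;  Q = ΔT/R_total = 184/0.008273 = 22240 W
T_interface = T_inner − Q·ΣR(inner→interface) = 481 − 22200×0.001072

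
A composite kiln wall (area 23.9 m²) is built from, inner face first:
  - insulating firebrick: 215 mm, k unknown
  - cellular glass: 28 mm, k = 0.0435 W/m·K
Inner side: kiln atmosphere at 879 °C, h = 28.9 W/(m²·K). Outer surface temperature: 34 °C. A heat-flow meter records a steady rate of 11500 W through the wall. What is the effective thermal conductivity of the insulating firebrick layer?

k ≈ 0.199 W/(m·K)

Thermal resistances in series:
R_inner film = 1/(h_i·A) = 1/(28.9×23.9) = 0.001448 K/W
R_cellular glass = L/(kA) = 0.028/(0.0435×23.9) = 0.02693 K/W
Sum of known resistances R_other = 0.02838 K/W
Total R = ΔT/Q = 845/11500 = 0.07348 K/W
R_insulating firebrick = R_total − R_other = 0.0451 K/W
k = L/(R·A) = 0.215/(0.0451×23.9)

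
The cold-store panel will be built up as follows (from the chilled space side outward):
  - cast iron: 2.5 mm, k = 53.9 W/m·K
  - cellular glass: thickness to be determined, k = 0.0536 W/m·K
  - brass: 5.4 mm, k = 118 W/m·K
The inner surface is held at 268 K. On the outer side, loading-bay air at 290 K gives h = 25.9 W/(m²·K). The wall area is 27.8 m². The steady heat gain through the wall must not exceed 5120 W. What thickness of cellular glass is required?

L ≈ 4.33 mm

Series thermal resistances:
R_cast iron = L/(kA) = 0.0025/(53.9×27.8) = 1.668×10^-6 K/W
R_brass = L/(kA) = 0.0054/(118×27.8) = 1.646×10^-6 K/W
R_outer film = 1/(h_o·A) = 1/(25.9×27.8) = 0.001389 K/W
Sum of the known resistances R_other = 0.001392 K/W
Required total resistance R_tot = ΔT/Q_allow = 22/5120 = 0.004297 K/W
R_cellular glass = R_tot − R_other = 0.002905 K/W
L = R·k·A = 0.002905×0.0536×27.8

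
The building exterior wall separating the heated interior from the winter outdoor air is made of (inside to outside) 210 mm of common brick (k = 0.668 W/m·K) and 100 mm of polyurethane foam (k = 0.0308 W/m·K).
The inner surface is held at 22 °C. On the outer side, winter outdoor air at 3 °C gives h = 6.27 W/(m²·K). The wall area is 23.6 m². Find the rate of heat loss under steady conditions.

Q ≈ 121 W

Thermal resistances in series:
R_common brick = L/(kA) = 0.21/(0.668×23.6) = 0.01332 K/W
R_polyurethane foam = L/(kA) = 0.1/(0.0308×23.6) = 0.1376 K/W
R_outer film = 1/(h_o·A) = 1/(6.27×23.6) = 0.006758 K/W
R_total = 0.1577 K/W
Q = ΔT / R_total = 19 / 0.1577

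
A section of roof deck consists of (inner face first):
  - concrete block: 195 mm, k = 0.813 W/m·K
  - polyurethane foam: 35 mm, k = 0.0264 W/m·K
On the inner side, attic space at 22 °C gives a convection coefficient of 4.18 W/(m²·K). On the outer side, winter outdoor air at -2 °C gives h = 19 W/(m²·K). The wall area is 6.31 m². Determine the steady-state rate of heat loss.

Q ≈ 81.5 W

Series thermal resistances:
R_inner film = 1/(h_i·A) = 1/(4.18×6.31) = 0.03791 K/W
R_concrete block = L/(kA) = 0.195/(0.813×6.31) = 0.03801 K/W
R_polyurethane foam = L/(kA) = 0.035/(0.0264×6.31) = 0.2101 K/W
R_outer film = 1/(h_o·A) = 1/(19×6.31) = 0.008341 K/W
R_total = 0.2944 K/W
Q = ΔT / R_total = 24 / 0.2944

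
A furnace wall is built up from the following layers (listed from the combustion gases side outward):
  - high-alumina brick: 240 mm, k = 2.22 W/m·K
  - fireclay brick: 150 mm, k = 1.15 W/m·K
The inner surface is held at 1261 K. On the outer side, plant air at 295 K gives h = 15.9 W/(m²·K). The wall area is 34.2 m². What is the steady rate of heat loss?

Q ≈ 110000 W

Using the resistance-network approach (series):
R_high-alumina brick = L/(kA) = 0.24/(2.22×34.2) = 0.003161 K/W
R_fireclay brick = L/(kA) = 0.15/(1.15×34.2) = 0.003814 K/W
R_outer film = 1/(h_o·A) = 1/(15.9×34.2) = 0.001839 K/W
R_total = 0.008814 K/W
Q = ΔT / R_total = 966 / 0.008814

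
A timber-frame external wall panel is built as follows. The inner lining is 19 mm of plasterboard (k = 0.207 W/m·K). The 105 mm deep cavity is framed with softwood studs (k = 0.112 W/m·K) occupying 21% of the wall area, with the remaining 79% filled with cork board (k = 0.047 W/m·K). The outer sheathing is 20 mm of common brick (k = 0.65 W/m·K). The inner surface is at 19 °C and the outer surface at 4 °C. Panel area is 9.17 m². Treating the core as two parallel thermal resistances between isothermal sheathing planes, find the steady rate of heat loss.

Q ≈ 74.2 W

Sheathing layers in series; stud and cavity paths in parallel between them.
R_inner = 0.019/(0.207×9.17) = 0.01001 K/W
R_stud  = 0.105/(0.112×0.21×9.17) = 0.4868 K/W
R_cav   = 0.105/(0.047×0.79×9.17) = 0.3084 K/W
1/R_core = 1/R_stud + 1/R_cav → R_core = 0.1888 K/W
R_outer = 0.02/(0.65×9.17) = 0.003355 K/W
R_total = 0.2022 K/W
Q = ΔT/R_total = 15/0.2022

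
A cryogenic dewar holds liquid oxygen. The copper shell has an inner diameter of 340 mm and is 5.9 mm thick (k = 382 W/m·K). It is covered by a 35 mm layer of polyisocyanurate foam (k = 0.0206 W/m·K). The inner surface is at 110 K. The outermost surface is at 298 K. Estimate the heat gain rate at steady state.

Q ≈ 51.6 W

For a spherical shell R = (1/r₁ − 1/r₂)/(4πk); film R = 1/(h·4πr²). In series:
R_copper shell = (1/0.17 − 1/0.1759)/(4π×382) = 4.11×10^-5 K/W
R_polyisocyanurate foam = (1/0.1759 − 1/0.2109)/(4π×0.0206) = 3.645 K/W
R_total = 3.645 K/W
Q = ΔT/R_total = 188/3.645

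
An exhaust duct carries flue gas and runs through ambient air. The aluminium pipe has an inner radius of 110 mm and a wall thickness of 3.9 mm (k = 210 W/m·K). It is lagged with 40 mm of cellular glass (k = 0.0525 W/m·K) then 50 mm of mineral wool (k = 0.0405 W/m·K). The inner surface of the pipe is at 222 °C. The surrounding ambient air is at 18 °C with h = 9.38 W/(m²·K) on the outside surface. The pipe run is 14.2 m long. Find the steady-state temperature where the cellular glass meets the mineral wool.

Per-layer cylindrical resistances, series-summed:
R_aluminium pipe wall = ln(113.9/110)/(2π×210×14.2) = 1.86×10^-6 K/W
R_cellular glass = ln(153.9/113.9)/(2π×0.0525×14.2) = 0.06426 K/W
R_mineral wool = ln(203.9/153.9)/(2π×0.0405×14.2) = 0.07786 K/W
R_outer film = 1/(h_o·2πr_oL) = 1/(9.38×2π×0.2039×14.2) = 0.00586 K/W
R_total = 0.148 K/W
Q = ΔT/R_total = 204/0.148
Q = 1380 W
T_interface = T_inner − Q·ΣR(inner→interface) = 222 − 1380×0.06426

T ≈ 133 °C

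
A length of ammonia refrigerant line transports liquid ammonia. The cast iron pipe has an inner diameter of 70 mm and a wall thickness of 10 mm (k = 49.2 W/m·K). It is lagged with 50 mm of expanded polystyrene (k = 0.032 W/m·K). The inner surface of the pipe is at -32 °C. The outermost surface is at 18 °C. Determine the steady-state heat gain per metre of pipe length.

Treating each annulus and film as a series resistance:
R_cast iron pipe wall = ln(45/35)/(2π×49.2×1) = 8.13×10^-4 K/W
R_expanded polystyrene = ln(95/45)/(2π×0.032×1) = 3.716 K/W
R_total = 3.717 K/W
Q = ΔT/R_total = 50/3.717

q′ ≈ 13.5 W/m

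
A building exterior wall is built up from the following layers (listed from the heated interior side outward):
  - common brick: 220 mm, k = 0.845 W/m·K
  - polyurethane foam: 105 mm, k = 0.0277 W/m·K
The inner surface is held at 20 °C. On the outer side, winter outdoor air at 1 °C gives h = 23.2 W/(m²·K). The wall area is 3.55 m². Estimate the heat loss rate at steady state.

Thermal resistances in series:
R_common brick = L/(kA) = 0.22/(0.845×3.55) = 0.07334 K/W
R_polyurethane foam = L/(kA) = 0.105/(0.0277×3.55) = 1.068 K/W
R_outer film = 1/(h_o·A) = 1/(23.2×3.55) = 0.01214 K/W
R_total = 1.153 K/W
Q = ΔT / R_total = 19 / 1.153

Q ≈ 16.5 W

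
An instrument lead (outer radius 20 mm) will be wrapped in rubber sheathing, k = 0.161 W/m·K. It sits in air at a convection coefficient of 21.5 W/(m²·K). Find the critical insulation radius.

r_cr ≈ 7.49 mm

For a cylinder r_cr = k/h = 0.161/21.5
r_cr = 7.49 mm; since the bare radius (20 mm) is above r_cr, any added insulation will reduce heat loss.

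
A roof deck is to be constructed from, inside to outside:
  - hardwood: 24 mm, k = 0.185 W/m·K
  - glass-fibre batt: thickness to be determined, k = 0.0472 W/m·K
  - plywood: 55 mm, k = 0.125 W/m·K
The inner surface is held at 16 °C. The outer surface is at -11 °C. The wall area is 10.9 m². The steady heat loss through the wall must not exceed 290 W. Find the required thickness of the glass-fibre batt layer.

Treating each layer as a thermal resistance in series:
R_hardwood = L/(kA) = 0.024/(0.185×10.9) = 0.0119 K/W
R_plywood = L/(kA) = 0.055/(0.125×10.9) = 0.04037 K/W
Sum of the known resistances R_other = 0.05227 K/W
Required total resistance R_tot = ΔT/Q_allow = 27/290 = 0.0931 K/W
R_glass-fibre batt = R_tot − R_other = 0.04083 K/W
L = R·k·A = 0.04083×0.0472×10.9

L ≈ 21 mm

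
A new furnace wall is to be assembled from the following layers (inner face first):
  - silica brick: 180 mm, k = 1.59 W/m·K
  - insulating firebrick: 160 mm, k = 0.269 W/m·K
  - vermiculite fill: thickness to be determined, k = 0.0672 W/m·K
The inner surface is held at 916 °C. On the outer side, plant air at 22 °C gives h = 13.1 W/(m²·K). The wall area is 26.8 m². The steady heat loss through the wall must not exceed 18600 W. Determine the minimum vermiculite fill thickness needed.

L ≈ 33.9 mm

Thermal resistances in series:
R_silica brick = L/(kA) = 0.18/(1.59×26.8) = 0.004224 K/W
R_insulating firebrick = L/(kA) = 0.16/(0.269×26.8) = 0.02219 K/W
R_outer film = 1/(h_o·A) = 1/(13.1×26.8) = 0.002848 K/W
Sum of the known resistances R_other = 0.02927 K/W
Required total resistance R_tot = ΔT/Q_allow = 894/18600 = 0.04806 K/W
R_vermiculite fill = R_tot − R_other = 0.0188 K/W
L = R·k·A = 0.0188×0.0672×26.8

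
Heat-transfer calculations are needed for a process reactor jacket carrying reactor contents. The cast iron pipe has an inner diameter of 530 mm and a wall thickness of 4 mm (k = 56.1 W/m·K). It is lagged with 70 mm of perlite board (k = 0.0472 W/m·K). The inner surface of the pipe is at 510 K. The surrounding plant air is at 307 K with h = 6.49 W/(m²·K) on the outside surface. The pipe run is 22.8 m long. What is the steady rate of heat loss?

Cylindrical conduction, so R = ln(r₂/r₁)/(2πkL) per layer, in series:
R_cast iron pipe wall = ln(269/265)/(2π×56.1×22.8) = 1.864×10^-6 K/W
R_perlite board = ln(339/269)/(2π×0.0472×22.8) = 0.03421 K/W
R_outer film = 1/(h_o·2πr_oL) = 1/(6.49×2π×0.339×22.8) = 0.003173 K/W
R_total = 0.03738 K/W
Q = ΔT/R_total = 203/0.03738

Q ≈ 5430 W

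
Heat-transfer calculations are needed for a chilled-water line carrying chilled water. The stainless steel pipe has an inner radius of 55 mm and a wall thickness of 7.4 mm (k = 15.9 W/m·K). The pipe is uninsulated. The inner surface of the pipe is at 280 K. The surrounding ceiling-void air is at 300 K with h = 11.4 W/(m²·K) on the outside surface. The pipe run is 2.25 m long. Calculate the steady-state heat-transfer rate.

Q ≈ 200 W

Per-layer cylindrical resistances, series-summed:
R_stainless steel pipe wall = ln(62.4/55)/(2π×15.9×2.25) = 5.616×10^-4 K/W
R_outer film = 1/(h_o·2πr_oL) = 1/(11.4×2π×0.0624×2.25) = 0.09944 K/W
R_total = 0.1 K/W
Q = ΔT/R_total = 20/0.1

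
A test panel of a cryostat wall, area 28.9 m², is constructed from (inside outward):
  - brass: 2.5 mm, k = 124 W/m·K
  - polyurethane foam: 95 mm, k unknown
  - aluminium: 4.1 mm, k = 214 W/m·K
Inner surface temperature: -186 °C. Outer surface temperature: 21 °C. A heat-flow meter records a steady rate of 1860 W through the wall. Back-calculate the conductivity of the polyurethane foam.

Treating each layer as a thermal resistance in series:
R_brass = L/(kA) = 0.0025/(124×28.9) = 6.976×10^-7 K/W
R_aluminium = L/(kA) = 0.0041/(214×28.9) = 6.629×10^-7 K/W
Sum of known resistances R_other = 1.361×10^-6 K/W
Total R = ΔT/Q = 207/1860 = 0.1113 K/W
R_polyurethane foam = R_total − R_other = 0.1113 K/W
k = L/(R·A) = 0.095/(0.1113×28.9)

k ≈ 0.0295 W/(m·K)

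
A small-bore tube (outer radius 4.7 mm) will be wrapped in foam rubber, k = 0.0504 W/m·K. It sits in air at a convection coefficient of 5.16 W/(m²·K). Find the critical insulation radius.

For a cylinder r_cr = k/h = 0.0504/5.16
r_cr = 9.77 mm; since the bare radius (4.7 mm) is below r_cr, adding a thin layer of insulation will *increase* heat loss.

r_cr ≈ 9.77 mm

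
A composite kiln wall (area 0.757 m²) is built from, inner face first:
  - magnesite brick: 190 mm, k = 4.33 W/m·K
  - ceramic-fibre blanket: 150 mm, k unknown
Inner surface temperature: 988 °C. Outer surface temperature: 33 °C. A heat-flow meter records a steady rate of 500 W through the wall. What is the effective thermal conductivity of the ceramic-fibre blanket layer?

k ≈ 0.107 W/(m·K)

Model the wall as resistances in series:
R_magnesite brick = L/(kA) = 0.19/(4.33×0.757) = 0.05797 K/W
Sum of known resistances R_other = 0.05797 K/W
Total R = ΔT/Q = 955/500 = 1.91 K/W
R_ceramic-fibre blanket = R_total − R_other = 1.852 K/W
k = L/(R·A) = 0.15/(1.852×0.757)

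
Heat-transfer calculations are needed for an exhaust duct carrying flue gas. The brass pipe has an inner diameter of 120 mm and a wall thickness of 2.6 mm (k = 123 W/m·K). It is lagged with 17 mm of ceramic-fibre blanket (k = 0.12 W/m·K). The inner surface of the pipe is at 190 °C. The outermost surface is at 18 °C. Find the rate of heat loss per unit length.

q′ ≈ 540 W/m

Cylindrical conduction, so R = ln(r₂/r₁)/(2πkL) per layer, in series:
R_brass pipe wall = ln(62.6/60)/(2π×123×1) = 5.489×10^-5 K/W
R_ceramic-fibre blanket = ln(79.6/62.6)/(2π×0.12×1) = 0.3186 K/W
R_total = 0.3187 K/W
Q = ΔT/R_total = 172/0.3187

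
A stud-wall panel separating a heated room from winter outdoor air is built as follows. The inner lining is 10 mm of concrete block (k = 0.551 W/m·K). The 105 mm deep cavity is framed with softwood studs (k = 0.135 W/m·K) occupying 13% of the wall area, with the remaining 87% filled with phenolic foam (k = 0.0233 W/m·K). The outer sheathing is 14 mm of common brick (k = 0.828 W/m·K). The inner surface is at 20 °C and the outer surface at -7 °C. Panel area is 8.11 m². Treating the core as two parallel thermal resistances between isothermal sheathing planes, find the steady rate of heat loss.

Q ≈ 77.9 W

Sheathing layers in series; stud and cavity paths in parallel between them.
R_inner = 0.01/(0.551×8.11) = 0.002238 K/W
R_stud  = 0.105/(0.135×0.13×8.11) = 0.7377 K/W
R_cav   = 0.105/(0.0233×0.87×8.11) = 0.6387 K/W
1/R_core = 1/R_stud + 1/R_cav → R_core = 0.3423 K/W
R_outer = 0.014/(0.828×8.11) = 0.002085 K/W
R_total = 0.3466 K/W
Q = ΔT/R_total = 27/0.3466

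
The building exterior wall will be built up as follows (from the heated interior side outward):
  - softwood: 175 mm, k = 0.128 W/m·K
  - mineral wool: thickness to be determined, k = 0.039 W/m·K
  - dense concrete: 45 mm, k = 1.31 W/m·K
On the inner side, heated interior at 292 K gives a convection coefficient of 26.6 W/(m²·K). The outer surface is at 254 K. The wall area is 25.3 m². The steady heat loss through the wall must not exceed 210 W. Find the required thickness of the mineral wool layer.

Using the resistance-network approach (series):
R_inner film = 1/(h_i·A) = 1/(26.6×25.3) = 0.001486 K/W
R_softwood = L/(kA) = 0.175/(0.128×25.3) = 0.05404 K/W
R_dense concrete = L/(kA) = 0.045/(1.31×25.3) = 0.001358 K/W
Sum of the known resistances R_other = 0.05688 K/W
Required total resistance R_tot = ΔT/Q_allow = 38/210 = 0.181 K/W
R_mineral wool = R_tot − R_other = 0.1241 K/W
L = R·k·A = 0.1241×0.039×25.3

L ≈ 122 mm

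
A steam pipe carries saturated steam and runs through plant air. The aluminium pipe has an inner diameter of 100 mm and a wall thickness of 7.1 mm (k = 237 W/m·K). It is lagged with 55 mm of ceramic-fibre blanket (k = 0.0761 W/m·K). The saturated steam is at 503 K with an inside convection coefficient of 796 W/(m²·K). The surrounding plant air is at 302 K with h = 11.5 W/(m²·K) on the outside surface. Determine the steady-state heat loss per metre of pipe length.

q′ ≈ 131 W/m

Cylindrical conduction, so R = ln(r₂/r₁)/(2πkL) per layer, in series:
R_inner film = 1/(h_i·2πr₁L) = 1/(796×2π×0.05×1) = 0.003999 K/W
R_aluminium pipe wall = ln(57.1/50)/(2π×237×1) = 8.917×10^-5 K/W
R_ceramic-fibre blanket = ln(112.1/57.1)/(2π×0.0761×1) = 1.411 K/W
R_outer film = 1/(h_o·2πr_oL) = 1/(11.5×2π×0.1121×1) = 0.1235 K/W
R_total = 1.538 K/W
Q = ΔT/R_total = 201/1.538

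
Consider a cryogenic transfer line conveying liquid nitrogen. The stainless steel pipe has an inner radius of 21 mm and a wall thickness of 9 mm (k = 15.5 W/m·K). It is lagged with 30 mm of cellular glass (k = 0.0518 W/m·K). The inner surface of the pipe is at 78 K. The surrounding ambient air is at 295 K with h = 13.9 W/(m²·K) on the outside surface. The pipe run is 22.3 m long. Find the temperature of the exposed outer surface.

T ≈ 277 K

Treating each annulus and film as a series resistance:
R_stainless steel pipe wall = ln(30/21)/(2π×15.5×22.3) = 1.642×10^-4 K/W
R_cellular glass = ln(60/30)/(2π×0.0518×22.3) = 0.0955 K/W
R_outer film = 1/(h_o·2πr_oL) = 1/(13.9×2π×0.06×22.3) = 0.008558 K/W
R_total = 0.1042 K/W
Q = ΔT/R_total = 217/0.1042
Q = 2080 W
T_interface = T_inner + Q·ΣR(inner→interface) = 78 + 2080×0.09567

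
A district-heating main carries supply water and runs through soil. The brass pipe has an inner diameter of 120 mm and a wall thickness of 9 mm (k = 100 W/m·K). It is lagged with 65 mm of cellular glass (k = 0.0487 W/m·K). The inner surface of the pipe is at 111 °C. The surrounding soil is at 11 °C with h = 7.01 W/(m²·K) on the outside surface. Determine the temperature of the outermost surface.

For a radial system each layer contributes R = ln(r_out/r_in)/(2πkL); films add R = 1/(hA).
R_brass pipe wall = ln(69/60)/(2π×100×1) = 2.224×10^-4 K/W
R_cellular glass = ln(134/69)/(2π×0.0487×1) = 2.169 K/W
R_outer film = 1/(h_o·2πr_oL) = 1/(7.01×2π×0.134×1) = 0.1694 K/W
R_total = 2.339 K/W
Q = ΔT/R_total = 100/2.339
Q = 42.8 W/m
T_interface = T_inner − Q·ΣR(inner→interface) = 111 − 42.8×2.169

T ≈ 18.2 °C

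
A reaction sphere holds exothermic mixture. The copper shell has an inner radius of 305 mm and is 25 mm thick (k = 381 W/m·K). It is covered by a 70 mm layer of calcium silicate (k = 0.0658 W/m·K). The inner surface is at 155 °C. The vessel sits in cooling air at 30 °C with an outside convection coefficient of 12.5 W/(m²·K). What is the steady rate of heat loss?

Radial (spherical) resistances in series:
R_copper shell = (1/0.305 − 1/0.33)/(4π×381) = 5.188×10^-5 K/W
R_calcium silicate = (1/0.33 − 1/0.4)/(4π×0.0658) = 0.6413 K/W
R_outer film = 1/(h·4πr_o²) = 1/(12.5×4π×0.4²) = 0.03979 K/W
R_total = 0.6812 K/W
Q = ΔT/R_total = 125/0.6812

Q ≈ 184 W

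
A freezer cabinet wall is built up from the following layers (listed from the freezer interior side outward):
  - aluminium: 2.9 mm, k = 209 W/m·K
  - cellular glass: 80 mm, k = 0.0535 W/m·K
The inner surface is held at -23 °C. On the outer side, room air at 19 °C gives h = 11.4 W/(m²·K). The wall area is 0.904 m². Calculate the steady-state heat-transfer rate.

Q ≈ 24 W

Thermal resistances in series:
R_aluminium = L/(kA) = 0.0029/(209×0.904) = 1.535×10^-5 K/W
R_cellular glass = L/(kA) = 0.08/(0.0535×0.904) = 1.654 K/W
R_outer film = 1/(h_o·A) = 1/(11.4×0.904) = 0.09703 K/W
R_total = 1.751 K/W
Q = ΔT / R_total = 42 / 1.751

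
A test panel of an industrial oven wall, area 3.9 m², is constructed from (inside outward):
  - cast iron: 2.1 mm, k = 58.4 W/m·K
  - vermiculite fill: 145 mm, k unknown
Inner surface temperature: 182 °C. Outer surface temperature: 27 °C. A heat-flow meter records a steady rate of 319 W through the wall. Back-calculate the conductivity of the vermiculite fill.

k ≈ 0.0765 W/(m·K)

Using the resistance-network approach (series):
R_cast iron = L/(kA) = 0.0021/(58.4×3.9) = 9.22×10^-6 K/W
Sum of known resistances R_other = 9.22×10^-6 K/W
Total R = ΔT/Q = 155/319 = 0.4859 K/W
R_vermiculite fill = R_total − R_other = 0.4859 K/W
k = L/(R·A) = 0.145/(0.4859×3.9)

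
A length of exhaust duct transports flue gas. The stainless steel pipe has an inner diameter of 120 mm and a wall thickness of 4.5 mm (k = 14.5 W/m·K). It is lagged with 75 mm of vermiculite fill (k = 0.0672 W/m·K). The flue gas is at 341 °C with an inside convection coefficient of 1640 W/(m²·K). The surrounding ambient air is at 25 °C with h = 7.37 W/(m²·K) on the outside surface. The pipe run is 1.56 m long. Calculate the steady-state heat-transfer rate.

Cylindrical conduction, so R = ln(r₂/r₁)/(2πkL) per layer, in series:
R_inner film = 1/(h_i·2πr₁L) = 1/(1640×2π×0.06×1.56) = 0.001037 K/W
R_stainless steel pipe wall = ln(64.5/60)/(2π×14.5×1.56) = 5.089×10^-4 K/W
R_vermiculite fill = ln(139.5/64.5)/(2π×0.0672×1.56) = 1.171 K/W
R_outer film = 1/(h_o·2πr_oL) = 1/(7.37×2π×0.1395×1.56) = 0.09923 K/W
R_total = 1.272 K/W
Q = ΔT/R_total = 316/1.272

Q ≈ 248 W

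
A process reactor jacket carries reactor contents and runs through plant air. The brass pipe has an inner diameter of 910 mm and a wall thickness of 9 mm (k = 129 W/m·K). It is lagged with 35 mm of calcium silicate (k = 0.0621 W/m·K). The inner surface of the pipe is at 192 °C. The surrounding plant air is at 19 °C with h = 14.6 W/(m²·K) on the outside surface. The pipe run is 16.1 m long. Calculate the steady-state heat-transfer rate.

Radial resistances (cylindrical: R_cond = ln(r_o/r_i)/(2πkL), R_conv = 1/(h·2πrL)):
R_brass pipe wall = ln(464/455)/(2π×129×16.1) = 1.501×10^-6 K/W
R_calcium silicate = ln(499/464)/(2π×0.0621×16.1) = 0.01158 K/W
R_outer film = 1/(h_o·2πr_oL) = 1/(14.6×2π×0.499×16.1) = 0.001357 K/W
R_total = 0.01293 K/W
Q = ΔT/R_total = 173/0.01293

Q ≈ 13400 W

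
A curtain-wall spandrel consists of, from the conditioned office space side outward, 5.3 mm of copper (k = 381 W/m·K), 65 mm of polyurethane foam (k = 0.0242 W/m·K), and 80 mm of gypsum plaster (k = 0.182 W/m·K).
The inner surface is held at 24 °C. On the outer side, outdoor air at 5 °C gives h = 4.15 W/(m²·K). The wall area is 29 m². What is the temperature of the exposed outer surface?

Thermal resistances in series:
R_copper = L/(kA) = 0.0053/(381×29) = 4.797×10^-7 K/W
R_polyurethane foam = L/(kA) = 0.065/(0.0242×29) = 0.09262 K/W
R_gypsum plaster = L/(kA) = 0.08/(0.182×29) = 0.01516 K/W
R_outer film = 1/(h_o·A) = 1/(4.15×29) = 0.008309 K/W
R_total = 0.1161 K/W;  Q = ΔT/R_total = 19/0.1161 = 163.7 W
T_interface = T_inner − Q·ΣR(inner→interface) = 24 − 164×0.1078

T ≈ 6.36 °C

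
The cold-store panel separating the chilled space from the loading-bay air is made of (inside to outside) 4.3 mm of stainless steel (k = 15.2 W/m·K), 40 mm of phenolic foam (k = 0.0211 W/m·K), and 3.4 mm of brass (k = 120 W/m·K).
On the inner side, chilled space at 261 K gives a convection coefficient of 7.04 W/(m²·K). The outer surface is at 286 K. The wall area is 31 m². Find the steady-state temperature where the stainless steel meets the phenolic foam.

Series thermal resistances:
R_inner film = 1/(h_i·A) = 1/(7.04×31) = 0.004582 K/W
R_stainless steel = L/(kA) = 0.0043/(15.2×31) = 9.126×10^-6 K/W
R_phenolic foam = L/(kA) = 0.04/(0.0211×31) = 0.06115 K/W
R_brass = L/(kA) = 0.0034/(120×31) = 9.14×10^-7 K/W
R_total = 0.06574 K/W;  Q = ΔT/R_total = 25/0.06574 = 380.3 W
T_interface = T_inner + Q·ΣR(inner→interface) = 261 + 380×0.004591

T ≈ 263 K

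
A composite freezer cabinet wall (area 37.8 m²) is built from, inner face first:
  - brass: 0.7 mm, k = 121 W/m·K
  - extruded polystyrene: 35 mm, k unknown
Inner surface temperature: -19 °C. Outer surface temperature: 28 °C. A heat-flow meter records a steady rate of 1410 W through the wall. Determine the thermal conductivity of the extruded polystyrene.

k ≈ 0.0278 W/(m·K)

Model the wall as resistances in series:
R_brass = L/(kA) = 0.0007/(121×37.8) = 1.53×10^-7 K/W
Sum of known resistances R_other = 1.53×10^-7 K/W
Total R = ΔT/Q = 47/1410 = 0.03333 K/W
R_extruded polystyrene = R_total − R_other = 0.03333 K/W
k = L/(R·A) = 0.035/(0.03333×37.8)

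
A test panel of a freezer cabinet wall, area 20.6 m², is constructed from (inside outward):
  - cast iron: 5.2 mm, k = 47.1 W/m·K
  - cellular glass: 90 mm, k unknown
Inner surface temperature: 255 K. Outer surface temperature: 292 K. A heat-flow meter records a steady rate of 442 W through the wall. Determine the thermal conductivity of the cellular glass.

k ≈ 0.0522 W/(m·K)

Treating each layer as a thermal resistance in series:
R_cast iron = L/(kA) = 0.0052/(47.1×20.6) = 5.359×10^-6 K/W
Sum of known resistances R_other = 5.359×10^-6 K/W
Total R = ΔT/Q = 37/442 = 0.08371 K/W
R_cellular glass = R_total − R_other = 0.08371 K/W
k = L/(R·A) = 0.09/(0.08371×20.6)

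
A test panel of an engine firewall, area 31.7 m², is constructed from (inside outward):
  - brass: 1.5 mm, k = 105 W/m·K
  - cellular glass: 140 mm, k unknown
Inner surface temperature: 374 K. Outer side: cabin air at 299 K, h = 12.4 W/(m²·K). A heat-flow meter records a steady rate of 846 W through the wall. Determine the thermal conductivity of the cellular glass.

k ≈ 0.0513 W/(m·K)

Thermal resistances in series:
R_brass = L/(kA) = 0.0015/(105×31.7) = 4.507×10^-7 K/W
R_outer film = 1/(h_o·A) = 1/(12.4×31.7) = 0.002544 K/W
Sum of known resistances R_other = 0.002544 K/W
Total R = ΔT/Q = 75/846 = 0.08865 K/W
R_cellular glass = R_total − R_other = 0.08611 K/W
k = L/(R·A) = 0.14/(0.08611×31.7)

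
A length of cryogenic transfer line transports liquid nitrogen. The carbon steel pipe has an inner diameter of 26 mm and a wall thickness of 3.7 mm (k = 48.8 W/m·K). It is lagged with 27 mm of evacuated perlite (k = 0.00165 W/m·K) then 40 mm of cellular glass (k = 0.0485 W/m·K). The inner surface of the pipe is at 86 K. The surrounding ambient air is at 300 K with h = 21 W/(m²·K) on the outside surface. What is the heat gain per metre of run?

For a radial system each layer contributes R = ln(r_out/r_in)/(2πkL); films add R = 1/(hA).
R_carbon steel pipe wall = ln(16.7/13)/(2π×48.8×1) = 8.168×10^-4 K/W
R_evacuated perlite = ln(43.7/16.7)/(2π×0.00165×1) = 92.79 K/W
R_cellular glass = ln(83.7/43.7)/(2π×0.0485×1) = 2.133 K/W
R_outer film = 1/(h_o·2πr_oL) = 1/(21×2π×0.0837×1) = 0.09055 K/W
R_total = 95.01 K/W
Q = ΔT/R_total = 214/95.01

q′ ≈ 2.25 W/m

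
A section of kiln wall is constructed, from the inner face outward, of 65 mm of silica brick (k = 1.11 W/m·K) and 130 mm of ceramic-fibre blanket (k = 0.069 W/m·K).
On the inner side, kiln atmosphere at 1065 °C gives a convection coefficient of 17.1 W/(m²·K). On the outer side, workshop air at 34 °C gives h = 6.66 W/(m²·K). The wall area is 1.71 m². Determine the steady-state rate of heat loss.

Q ≈ 820 W

Using the resistance-network approach (series):
R_inner film = 1/(h_i·A) = 1/(17.1×1.71) = 0.0342 K/W
R_silica brick = L/(kA) = 0.065/(1.11×1.71) = 0.03424 K/W
R_ceramic-fibre blanket = L/(kA) = 0.13/(0.069×1.71) = 1.102 K/W
R_outer film = 1/(h_o·A) = 1/(6.66×1.71) = 0.08781 K/W
R_total = 1.258 K/W
Q = ΔT / R_total = 1031 / 1.258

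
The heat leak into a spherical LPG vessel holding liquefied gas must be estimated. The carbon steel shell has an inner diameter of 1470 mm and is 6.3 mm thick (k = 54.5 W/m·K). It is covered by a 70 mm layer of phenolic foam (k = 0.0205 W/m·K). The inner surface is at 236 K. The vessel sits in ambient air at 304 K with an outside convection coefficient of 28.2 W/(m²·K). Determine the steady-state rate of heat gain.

For a spherical shell R = (1/r₁ − 1/r₂)/(4πk); film R = 1/(h·4πr²). In series:
R_carbon steel shell = (1/0.735 − 1/0.7413)/(4π×54.5) = 1.688×10^-5 K/W
R_phenolic foam = (1/0.7413 − 1/0.8113)/(4π×0.0205) = 0.4518 K/W
R_outer film = 1/(h·4πr_o²) = 1/(28.2×4π×0.8113²) = 0.004287 K/W
R_total = 0.4561 K/W
Q = ΔT/R_total = 68/0.4561

Q ≈ 149 W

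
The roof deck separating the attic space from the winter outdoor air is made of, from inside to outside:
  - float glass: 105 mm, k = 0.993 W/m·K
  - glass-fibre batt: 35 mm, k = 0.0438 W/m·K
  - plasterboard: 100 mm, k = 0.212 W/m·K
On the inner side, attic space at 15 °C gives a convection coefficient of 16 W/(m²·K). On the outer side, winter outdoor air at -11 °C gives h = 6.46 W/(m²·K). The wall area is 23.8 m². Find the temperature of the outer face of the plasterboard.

Thermal resistances in series:
R_inner film = 1/(h_i·A) = 1/(16×23.8) = 0.002626 K/W
R_float glass = L/(kA) = 0.105/(0.993×23.8) = 0.004443 K/W
R_glass-fibre batt = L/(kA) = 0.035/(0.0438×23.8) = 0.03358 K/W
R_plasterboard = L/(kA) = 0.1/(0.212×23.8) = 0.01982 K/W
R_outer film = 1/(h_o·A) = 1/(6.46×23.8) = 0.006504 K/W
R_total = 0.06697 K/W;  Q = ΔT/R_total = 26/0.06697 = 388.2 W
T_interface = T_inner − Q·ΣR(inner→interface) = 15 − 388×0.06046

T ≈ -8.47 °C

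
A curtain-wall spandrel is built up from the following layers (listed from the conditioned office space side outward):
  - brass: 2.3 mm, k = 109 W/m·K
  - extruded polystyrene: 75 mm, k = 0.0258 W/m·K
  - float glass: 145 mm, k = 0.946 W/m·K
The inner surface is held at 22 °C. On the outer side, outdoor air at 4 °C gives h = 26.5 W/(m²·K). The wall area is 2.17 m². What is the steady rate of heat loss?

Q ≈ 12.6 W

Series thermal resistances:
R_brass = L/(kA) = 0.0023/(109×2.17) = 9.724×10^-6 K/W
R_extruded polystyrene = L/(kA) = 0.075/(0.0258×2.17) = 1.34 K/W
R_float glass = L/(kA) = 0.145/(0.946×2.17) = 0.07063 K/W
R_outer film = 1/(h_o·A) = 1/(26.5×2.17) = 0.01739 K/W
R_total = 1.428 K/W
Q = ΔT / R_total = 18 / 1.428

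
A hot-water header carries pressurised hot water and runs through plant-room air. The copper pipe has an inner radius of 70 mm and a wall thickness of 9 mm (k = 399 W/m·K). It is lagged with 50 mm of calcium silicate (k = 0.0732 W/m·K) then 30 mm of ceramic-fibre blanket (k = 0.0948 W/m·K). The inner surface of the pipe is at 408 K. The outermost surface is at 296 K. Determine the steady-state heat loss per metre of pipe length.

q′ ≈ 79 W/m

For a radial system each layer contributes R = ln(r_out/r_in)/(2πkL); films add R = 1/(hA).
R_copper pipe wall = ln(79/70)/(2π×399×1) = 4.825×10^-5 K/W
R_calcium silicate = ln(129/79)/(2π×0.0732×1) = 1.066 K/W
R_ceramic-fibre blanket = ln(159/129)/(2π×0.0948×1) = 0.351 K/W
R_total = 1.417 K/W
Q = ΔT/R_total = 112/1.417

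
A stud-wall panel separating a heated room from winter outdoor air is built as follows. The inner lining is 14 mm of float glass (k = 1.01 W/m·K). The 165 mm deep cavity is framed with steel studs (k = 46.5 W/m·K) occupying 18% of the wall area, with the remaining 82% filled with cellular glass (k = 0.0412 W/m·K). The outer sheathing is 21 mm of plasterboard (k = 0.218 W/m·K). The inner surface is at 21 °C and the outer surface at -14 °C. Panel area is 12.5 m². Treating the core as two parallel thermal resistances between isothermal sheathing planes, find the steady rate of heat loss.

Sheathing layers in series; stud and cavity paths in parallel between them.
R_inner = 0.014/(1.01×12.5) = 0.001109 K/W
R_stud  = 0.165/(46.5×0.18×12.5) = 0.001577 K/W
R_cav   = 0.165/(0.0412×0.82×12.5) = 0.3907 K/W
1/R_core = 1/R_stud + 1/R_cav → R_core = 0.001571 K/W
R_outer = 0.021/(0.218×12.5) = 0.007706 K/W
R_total = 0.01039 K/W
Q = ΔT/R_total = 35/0.01039

Q ≈ 3370 W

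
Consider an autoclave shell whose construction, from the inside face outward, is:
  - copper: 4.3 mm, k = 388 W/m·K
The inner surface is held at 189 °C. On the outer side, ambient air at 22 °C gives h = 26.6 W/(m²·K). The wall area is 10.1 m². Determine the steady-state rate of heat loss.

Series thermal resistances:
R_copper = L/(kA) = 0.0043/(388×10.1) = 1.097×10^-6 K/W
R_outer film = 1/(h_o·A) = 1/(26.6×10.1) = 0.003722 K/W
R_total = 0.003723 K/W
Q = ΔT / R_total = 167 / 0.003723

Q ≈ 44900 W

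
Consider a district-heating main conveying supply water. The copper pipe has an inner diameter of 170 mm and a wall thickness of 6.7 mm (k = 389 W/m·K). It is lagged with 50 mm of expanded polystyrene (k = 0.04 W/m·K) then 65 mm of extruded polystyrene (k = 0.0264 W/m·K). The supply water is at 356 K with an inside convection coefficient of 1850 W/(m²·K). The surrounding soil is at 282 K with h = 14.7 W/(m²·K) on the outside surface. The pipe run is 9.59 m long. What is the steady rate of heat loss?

Q ≈ 175 W

For a radial system each layer contributes R = ln(r_out/r_in)/(2πkL); films add R = 1/(hA).
R_inner film = 1/(h_i·2πr₁L) = 1/(1850×2π×0.085×9.59) = 1.055×10^-4 K/W
R_copper pipe wall = ln(91.7/85)/(2π×389×9.59) = 3.237×10^-6 K/W
R_expanded polystyrene = ln(141.7/91.7)/(2π×0.04×9.59) = 0.1806 K/W
R_extruded polystyrene = ln(206.7/141.7)/(2π×0.0264×9.59) = 0.2373 K/W
R_outer film = 1/(h_o·2πr_oL) = 1/(14.7×2π×0.2067×9.59) = 0.005462 K/W
R_total = 0.4235 K/W
Q = ΔT/R_total = 74/0.4235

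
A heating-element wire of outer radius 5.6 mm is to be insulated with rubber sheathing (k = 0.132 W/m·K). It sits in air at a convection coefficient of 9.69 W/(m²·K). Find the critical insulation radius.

r_cr ≈ 13.6 mm

For a cylinder r_cr = k/h = 0.132/9.69
r_cr = 13.6 mm; since the bare radius (5.6 mm) is below r_cr, adding a thin layer of insulation will *increase* heat loss.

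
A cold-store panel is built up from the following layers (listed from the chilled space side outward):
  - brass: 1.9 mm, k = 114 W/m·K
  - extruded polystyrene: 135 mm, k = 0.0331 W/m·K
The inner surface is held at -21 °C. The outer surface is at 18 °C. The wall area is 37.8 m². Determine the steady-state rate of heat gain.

Q ≈ 361 W

Treating each layer as a thermal resistance in series:
R_brass = L/(kA) = 0.0019/(114×37.8) = 4.409×10^-7 K/W
R_extruded polystyrene = L/(kA) = 0.135/(0.0331×37.8) = 0.1079 K/W
R_total = 0.1079 K/W
Q = ΔT / R_total = 39 / 0.1079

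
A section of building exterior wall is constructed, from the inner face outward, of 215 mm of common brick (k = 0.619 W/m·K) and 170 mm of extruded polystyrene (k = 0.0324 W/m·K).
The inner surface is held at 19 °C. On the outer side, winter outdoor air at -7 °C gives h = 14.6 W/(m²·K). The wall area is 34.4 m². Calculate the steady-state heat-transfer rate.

Q ≈ 158 W

Treating each layer as a thermal resistance in series:
R_common brick = L/(kA) = 0.215/(0.619×34.4) = 0.0101 K/W
R_extruded polystyrene = L/(kA) = 0.17/(0.0324×34.4) = 0.1525 K/W
R_outer film = 1/(h_o·A) = 1/(14.6×34.4) = 0.001991 K/W
R_total = 0.1646 K/W
Q = ΔT / R_total = 26 / 0.1646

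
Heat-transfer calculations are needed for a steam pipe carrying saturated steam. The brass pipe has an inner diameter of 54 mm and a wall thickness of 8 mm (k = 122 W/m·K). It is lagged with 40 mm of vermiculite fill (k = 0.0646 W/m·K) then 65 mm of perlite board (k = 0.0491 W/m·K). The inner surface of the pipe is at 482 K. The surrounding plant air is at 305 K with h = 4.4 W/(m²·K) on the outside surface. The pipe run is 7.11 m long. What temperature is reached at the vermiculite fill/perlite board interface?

Treating each annulus and film as a series resistance:
R_brass pipe wall = ln(35/27)/(2π×122×7.11) = 4.762×10^-5 K/W
R_vermiculite fill = ln(75/35)/(2π×0.0646×7.11) = 0.2641 K/W
R_perlite board = ln(140/75)/(2π×0.0491×7.11) = 0.2846 K/W
R_outer film = 1/(h_o·2πr_oL) = 1/(4.4×2π×0.14×7.11) = 0.03634 K/W
R_total = 0.585 K/W
Q = ΔT/R_total = 177/0.585
Q = 303 W
T_interface = T_inner − Q·ΣR(inner→interface) = 482 − 303×0.2641

T ≈ 402 K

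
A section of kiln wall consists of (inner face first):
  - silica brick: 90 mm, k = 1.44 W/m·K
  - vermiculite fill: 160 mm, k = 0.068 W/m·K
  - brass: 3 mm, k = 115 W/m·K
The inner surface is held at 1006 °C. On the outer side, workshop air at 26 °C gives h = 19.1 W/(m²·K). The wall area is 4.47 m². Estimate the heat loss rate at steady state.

Q ≈ 1780 W

Model the wall as resistances in series:
R_silica brick = L/(kA) = 0.09/(1.44×4.47) = 0.01398 K/W
R_vermiculite fill = L/(kA) = 0.16/(0.068×4.47) = 0.5264 K/W
R_brass = L/(kA) = 0.003/(115×4.47) = 5.836×10^-6 K/W
R_outer film = 1/(h_o·A) = 1/(19.1×4.47) = 0.01171 K/W
R_total = 0.5521 K/W
Q = ΔT / R_total = 980 / 0.5521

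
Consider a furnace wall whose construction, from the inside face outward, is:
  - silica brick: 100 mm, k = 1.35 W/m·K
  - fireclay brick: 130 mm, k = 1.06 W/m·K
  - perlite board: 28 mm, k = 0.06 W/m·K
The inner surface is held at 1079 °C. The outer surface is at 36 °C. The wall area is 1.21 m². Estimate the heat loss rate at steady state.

Q ≈ 1900 W

Series thermal resistances:
R_silica brick = L/(kA) = 0.1/(1.35×1.21) = 0.06122 K/W
R_fireclay brick = L/(kA) = 0.13/(1.06×1.21) = 0.1014 K/W
R_perlite board = L/(kA) = 0.028/(0.06×1.21) = 0.3857 K/W
R_total = 0.5482 K/W
Q = ΔT / R_total = 1043 / 0.5482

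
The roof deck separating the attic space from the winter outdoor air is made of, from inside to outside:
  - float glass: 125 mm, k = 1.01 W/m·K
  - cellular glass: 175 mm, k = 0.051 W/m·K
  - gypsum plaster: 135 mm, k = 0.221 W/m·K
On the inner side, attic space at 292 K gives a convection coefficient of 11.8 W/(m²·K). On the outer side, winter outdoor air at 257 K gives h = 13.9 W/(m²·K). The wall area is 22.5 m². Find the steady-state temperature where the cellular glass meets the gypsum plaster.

Using the resistance-network approach (series):
R_inner film = 1/(h_i·A) = 1/(11.8×22.5) = 0.003766 K/W
R_float glass = L/(kA) = 0.125/(1.01×22.5) = 0.005501 K/W
R_cellular glass = L/(kA) = 0.175/(0.051×22.5) = 0.1525 K/W
R_gypsum plaster = L/(kA) = 0.135/(0.221×22.5) = 0.02715 K/W
R_outer film = 1/(h_o·A) = 1/(13.9×22.5) = 0.003197 K/W
R_total = 0.1921 K/W;  Q = ΔT/R_total = 35/0.1921 = 182.2 W
T_interface = T_inner − Q·ΣR(inner→interface) = 292 − 182×0.1618

T ≈ 263 K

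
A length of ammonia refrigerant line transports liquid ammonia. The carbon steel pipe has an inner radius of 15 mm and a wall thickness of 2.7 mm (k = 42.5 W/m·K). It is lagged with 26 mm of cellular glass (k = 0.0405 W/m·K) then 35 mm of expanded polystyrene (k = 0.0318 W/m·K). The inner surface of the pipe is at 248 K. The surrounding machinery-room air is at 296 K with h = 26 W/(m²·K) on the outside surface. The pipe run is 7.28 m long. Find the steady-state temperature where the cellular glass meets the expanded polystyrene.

T ≈ 274 K

Per-layer cylindrical resistances, series-summed:
R_carbon steel pipe wall = ln(17.7/15)/(2π×42.5×7.28) = 8.514×10^-5 K/W
R_cellular glass = ln(43.7/17.7)/(2π×0.0405×7.28) = 0.4879 K/W
R_expanded polystyrene = ln(78.7/43.7)/(2π×0.0318×7.28) = 0.4044 K/W
R_outer film = 1/(h_o·2πr_oL) = 1/(26×2π×0.0787×7.28) = 0.01068 K/W
R_total = 0.9031 K/W
Q = ΔT/R_total = 48/0.9031
Q = 53.2 W
T_interface = T_inner + Q·ΣR(inner→interface) = 248 + 53.2×0.4879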